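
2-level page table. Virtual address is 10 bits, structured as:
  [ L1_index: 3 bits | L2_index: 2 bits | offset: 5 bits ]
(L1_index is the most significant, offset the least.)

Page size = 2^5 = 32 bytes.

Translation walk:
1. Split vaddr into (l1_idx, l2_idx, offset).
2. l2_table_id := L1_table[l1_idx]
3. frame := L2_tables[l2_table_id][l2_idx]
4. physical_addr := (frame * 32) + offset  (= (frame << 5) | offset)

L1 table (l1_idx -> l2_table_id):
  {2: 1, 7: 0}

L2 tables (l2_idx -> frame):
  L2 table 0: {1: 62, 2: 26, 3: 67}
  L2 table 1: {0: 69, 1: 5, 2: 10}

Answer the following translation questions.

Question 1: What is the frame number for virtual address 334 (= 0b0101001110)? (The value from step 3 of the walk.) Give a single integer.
vaddr = 334: l1_idx=2, l2_idx=2
L1[2] = 1; L2[1][2] = 10

Answer: 10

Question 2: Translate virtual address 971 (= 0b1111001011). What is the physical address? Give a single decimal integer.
vaddr = 971 = 0b1111001011
Split: l1_idx=7, l2_idx=2, offset=11
L1[7] = 0
L2[0][2] = 26
paddr = 26 * 32 + 11 = 843

Answer: 843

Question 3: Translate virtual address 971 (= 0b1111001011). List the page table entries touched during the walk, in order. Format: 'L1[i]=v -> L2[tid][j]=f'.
Answer: L1[7]=0 -> L2[0][2]=26

Derivation:
vaddr = 971 = 0b1111001011
Split: l1_idx=7, l2_idx=2, offset=11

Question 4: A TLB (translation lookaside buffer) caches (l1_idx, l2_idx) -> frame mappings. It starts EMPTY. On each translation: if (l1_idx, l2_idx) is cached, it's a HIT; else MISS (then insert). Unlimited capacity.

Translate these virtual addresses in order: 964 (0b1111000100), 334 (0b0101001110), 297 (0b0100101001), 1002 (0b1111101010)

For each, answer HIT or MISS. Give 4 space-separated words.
vaddr=964: (7,2) not in TLB -> MISS, insert
vaddr=334: (2,2) not in TLB -> MISS, insert
vaddr=297: (2,1) not in TLB -> MISS, insert
vaddr=1002: (7,3) not in TLB -> MISS, insert

Answer: MISS MISS MISS MISS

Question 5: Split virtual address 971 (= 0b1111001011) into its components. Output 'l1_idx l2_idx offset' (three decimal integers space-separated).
Answer: 7 2 11

Derivation:
vaddr = 971 = 0b1111001011
  top 3 bits -> l1_idx = 7
  next 2 bits -> l2_idx = 2
  bottom 5 bits -> offset = 11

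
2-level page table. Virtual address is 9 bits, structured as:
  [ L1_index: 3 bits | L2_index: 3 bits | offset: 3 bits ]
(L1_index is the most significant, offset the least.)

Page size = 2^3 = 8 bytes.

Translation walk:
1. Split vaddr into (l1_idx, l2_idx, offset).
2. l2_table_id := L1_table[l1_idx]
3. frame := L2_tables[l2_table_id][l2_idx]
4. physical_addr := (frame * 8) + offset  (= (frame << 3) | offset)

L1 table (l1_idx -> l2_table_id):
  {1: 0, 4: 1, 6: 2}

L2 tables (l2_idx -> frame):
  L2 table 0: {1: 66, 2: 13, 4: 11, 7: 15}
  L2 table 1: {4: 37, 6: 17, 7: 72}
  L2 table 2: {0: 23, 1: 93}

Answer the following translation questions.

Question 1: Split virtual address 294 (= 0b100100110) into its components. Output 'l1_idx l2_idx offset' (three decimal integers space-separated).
vaddr = 294 = 0b100100110
  top 3 bits -> l1_idx = 4
  next 3 bits -> l2_idx = 4
  bottom 3 bits -> offset = 6

Answer: 4 4 6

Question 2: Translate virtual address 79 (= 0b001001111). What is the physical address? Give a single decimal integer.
vaddr = 79 = 0b001001111
Split: l1_idx=1, l2_idx=1, offset=7
L1[1] = 0
L2[0][1] = 66
paddr = 66 * 8 + 7 = 535

Answer: 535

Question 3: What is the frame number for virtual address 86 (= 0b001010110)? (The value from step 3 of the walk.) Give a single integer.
Answer: 13

Derivation:
vaddr = 86: l1_idx=1, l2_idx=2
L1[1] = 0; L2[0][2] = 13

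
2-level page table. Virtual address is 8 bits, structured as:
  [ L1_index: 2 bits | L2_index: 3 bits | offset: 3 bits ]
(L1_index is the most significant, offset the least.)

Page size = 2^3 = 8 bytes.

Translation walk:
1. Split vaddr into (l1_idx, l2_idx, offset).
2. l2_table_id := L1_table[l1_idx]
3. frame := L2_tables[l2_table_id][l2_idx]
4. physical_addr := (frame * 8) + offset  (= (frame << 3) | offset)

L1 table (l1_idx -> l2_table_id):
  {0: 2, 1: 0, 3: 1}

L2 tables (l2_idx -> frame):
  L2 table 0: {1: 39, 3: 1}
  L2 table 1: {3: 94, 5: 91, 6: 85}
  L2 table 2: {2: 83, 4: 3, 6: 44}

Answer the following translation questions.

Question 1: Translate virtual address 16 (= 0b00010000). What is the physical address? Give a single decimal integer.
Answer: 664

Derivation:
vaddr = 16 = 0b00010000
Split: l1_idx=0, l2_idx=2, offset=0
L1[0] = 2
L2[2][2] = 83
paddr = 83 * 8 + 0 = 664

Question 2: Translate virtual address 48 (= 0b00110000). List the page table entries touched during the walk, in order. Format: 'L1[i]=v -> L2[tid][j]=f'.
vaddr = 48 = 0b00110000
Split: l1_idx=0, l2_idx=6, offset=0

Answer: L1[0]=2 -> L2[2][6]=44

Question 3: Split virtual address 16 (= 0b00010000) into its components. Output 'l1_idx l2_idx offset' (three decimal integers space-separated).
vaddr = 16 = 0b00010000
  top 2 bits -> l1_idx = 0
  next 3 bits -> l2_idx = 2
  bottom 3 bits -> offset = 0

Answer: 0 2 0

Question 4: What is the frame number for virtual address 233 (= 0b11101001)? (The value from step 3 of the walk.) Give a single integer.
vaddr = 233: l1_idx=3, l2_idx=5
L1[3] = 1; L2[1][5] = 91

Answer: 91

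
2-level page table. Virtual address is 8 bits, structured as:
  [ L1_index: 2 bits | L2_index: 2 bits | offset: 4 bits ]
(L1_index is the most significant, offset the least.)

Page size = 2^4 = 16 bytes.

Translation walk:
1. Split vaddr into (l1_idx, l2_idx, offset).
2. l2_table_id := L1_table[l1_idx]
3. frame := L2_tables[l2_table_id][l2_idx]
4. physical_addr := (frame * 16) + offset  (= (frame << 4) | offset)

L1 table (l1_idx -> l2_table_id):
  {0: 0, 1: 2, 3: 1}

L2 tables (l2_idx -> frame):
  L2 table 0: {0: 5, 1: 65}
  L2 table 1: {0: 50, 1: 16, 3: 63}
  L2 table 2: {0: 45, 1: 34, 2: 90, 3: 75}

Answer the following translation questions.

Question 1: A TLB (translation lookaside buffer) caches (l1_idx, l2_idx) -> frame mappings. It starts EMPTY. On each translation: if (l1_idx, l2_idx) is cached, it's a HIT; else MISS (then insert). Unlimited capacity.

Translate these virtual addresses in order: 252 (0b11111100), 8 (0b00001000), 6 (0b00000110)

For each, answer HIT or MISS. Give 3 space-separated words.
vaddr=252: (3,3) not in TLB -> MISS, insert
vaddr=8: (0,0) not in TLB -> MISS, insert
vaddr=6: (0,0) in TLB -> HIT

Answer: MISS MISS HIT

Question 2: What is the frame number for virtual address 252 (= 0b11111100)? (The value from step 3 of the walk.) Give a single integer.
vaddr = 252: l1_idx=3, l2_idx=3
L1[3] = 1; L2[1][3] = 63

Answer: 63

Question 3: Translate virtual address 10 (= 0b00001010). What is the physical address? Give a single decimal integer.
vaddr = 10 = 0b00001010
Split: l1_idx=0, l2_idx=0, offset=10
L1[0] = 0
L2[0][0] = 5
paddr = 5 * 16 + 10 = 90

Answer: 90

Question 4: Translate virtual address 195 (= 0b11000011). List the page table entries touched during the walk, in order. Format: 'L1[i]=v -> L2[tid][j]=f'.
Answer: L1[3]=1 -> L2[1][0]=50

Derivation:
vaddr = 195 = 0b11000011
Split: l1_idx=3, l2_idx=0, offset=3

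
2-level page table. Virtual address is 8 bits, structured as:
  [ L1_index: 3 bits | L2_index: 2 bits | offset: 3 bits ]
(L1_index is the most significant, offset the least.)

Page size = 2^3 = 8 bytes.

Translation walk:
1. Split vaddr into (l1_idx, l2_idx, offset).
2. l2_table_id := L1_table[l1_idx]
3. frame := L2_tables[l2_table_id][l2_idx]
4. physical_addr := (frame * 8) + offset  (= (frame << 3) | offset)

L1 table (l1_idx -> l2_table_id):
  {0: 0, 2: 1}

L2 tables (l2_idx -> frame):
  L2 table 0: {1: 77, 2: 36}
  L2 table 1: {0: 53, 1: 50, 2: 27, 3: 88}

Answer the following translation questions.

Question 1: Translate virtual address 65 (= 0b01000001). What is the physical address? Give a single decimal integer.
vaddr = 65 = 0b01000001
Split: l1_idx=2, l2_idx=0, offset=1
L1[2] = 1
L2[1][0] = 53
paddr = 53 * 8 + 1 = 425

Answer: 425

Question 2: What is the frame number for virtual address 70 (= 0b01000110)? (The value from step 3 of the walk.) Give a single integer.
vaddr = 70: l1_idx=2, l2_idx=0
L1[2] = 1; L2[1][0] = 53

Answer: 53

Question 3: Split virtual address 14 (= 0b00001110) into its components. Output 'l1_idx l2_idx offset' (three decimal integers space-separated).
vaddr = 14 = 0b00001110
  top 3 bits -> l1_idx = 0
  next 2 bits -> l2_idx = 1
  bottom 3 bits -> offset = 6

Answer: 0 1 6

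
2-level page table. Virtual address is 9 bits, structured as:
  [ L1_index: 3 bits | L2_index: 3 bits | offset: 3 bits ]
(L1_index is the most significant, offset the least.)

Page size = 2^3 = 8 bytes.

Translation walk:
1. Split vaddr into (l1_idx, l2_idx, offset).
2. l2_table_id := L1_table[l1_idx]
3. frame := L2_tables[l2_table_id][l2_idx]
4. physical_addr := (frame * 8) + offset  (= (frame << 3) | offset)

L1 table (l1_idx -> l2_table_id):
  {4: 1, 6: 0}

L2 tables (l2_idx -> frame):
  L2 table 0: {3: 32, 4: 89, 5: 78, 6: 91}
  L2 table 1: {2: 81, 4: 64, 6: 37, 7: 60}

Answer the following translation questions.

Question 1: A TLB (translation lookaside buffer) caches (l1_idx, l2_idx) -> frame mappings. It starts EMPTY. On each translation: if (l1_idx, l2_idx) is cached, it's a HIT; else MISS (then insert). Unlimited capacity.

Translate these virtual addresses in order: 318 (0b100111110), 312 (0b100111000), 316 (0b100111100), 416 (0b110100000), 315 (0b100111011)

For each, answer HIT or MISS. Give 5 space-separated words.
Answer: MISS HIT HIT MISS HIT

Derivation:
vaddr=318: (4,7) not in TLB -> MISS, insert
vaddr=312: (4,7) in TLB -> HIT
vaddr=316: (4,7) in TLB -> HIT
vaddr=416: (6,4) not in TLB -> MISS, insert
vaddr=315: (4,7) in TLB -> HIT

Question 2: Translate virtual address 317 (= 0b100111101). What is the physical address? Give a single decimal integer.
Answer: 485

Derivation:
vaddr = 317 = 0b100111101
Split: l1_idx=4, l2_idx=7, offset=5
L1[4] = 1
L2[1][7] = 60
paddr = 60 * 8 + 5 = 485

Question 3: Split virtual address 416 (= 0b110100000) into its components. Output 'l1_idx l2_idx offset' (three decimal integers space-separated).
vaddr = 416 = 0b110100000
  top 3 bits -> l1_idx = 6
  next 3 bits -> l2_idx = 4
  bottom 3 bits -> offset = 0

Answer: 6 4 0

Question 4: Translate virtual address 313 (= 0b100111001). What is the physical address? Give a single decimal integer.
vaddr = 313 = 0b100111001
Split: l1_idx=4, l2_idx=7, offset=1
L1[4] = 1
L2[1][7] = 60
paddr = 60 * 8 + 1 = 481

Answer: 481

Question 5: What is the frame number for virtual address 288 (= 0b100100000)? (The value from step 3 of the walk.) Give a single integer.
Answer: 64

Derivation:
vaddr = 288: l1_idx=4, l2_idx=4
L1[4] = 1; L2[1][4] = 64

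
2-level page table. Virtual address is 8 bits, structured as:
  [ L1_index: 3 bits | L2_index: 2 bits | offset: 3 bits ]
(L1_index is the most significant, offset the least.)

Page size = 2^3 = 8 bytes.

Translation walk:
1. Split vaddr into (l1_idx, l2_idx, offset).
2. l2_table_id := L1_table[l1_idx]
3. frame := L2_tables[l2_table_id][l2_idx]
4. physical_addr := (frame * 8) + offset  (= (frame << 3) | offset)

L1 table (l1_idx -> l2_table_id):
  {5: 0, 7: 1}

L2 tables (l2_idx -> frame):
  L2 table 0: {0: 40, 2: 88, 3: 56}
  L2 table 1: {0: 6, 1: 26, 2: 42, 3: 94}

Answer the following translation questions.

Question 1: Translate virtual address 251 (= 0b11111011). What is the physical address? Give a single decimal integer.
Answer: 755

Derivation:
vaddr = 251 = 0b11111011
Split: l1_idx=7, l2_idx=3, offset=3
L1[7] = 1
L2[1][3] = 94
paddr = 94 * 8 + 3 = 755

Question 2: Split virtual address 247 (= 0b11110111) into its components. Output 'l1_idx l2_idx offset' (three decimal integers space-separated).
Answer: 7 2 7

Derivation:
vaddr = 247 = 0b11110111
  top 3 bits -> l1_idx = 7
  next 2 bits -> l2_idx = 2
  bottom 3 bits -> offset = 7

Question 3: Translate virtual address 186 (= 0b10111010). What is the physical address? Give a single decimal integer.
Answer: 450

Derivation:
vaddr = 186 = 0b10111010
Split: l1_idx=5, l2_idx=3, offset=2
L1[5] = 0
L2[0][3] = 56
paddr = 56 * 8 + 2 = 450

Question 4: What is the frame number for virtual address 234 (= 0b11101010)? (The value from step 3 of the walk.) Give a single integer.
vaddr = 234: l1_idx=7, l2_idx=1
L1[7] = 1; L2[1][1] = 26

Answer: 26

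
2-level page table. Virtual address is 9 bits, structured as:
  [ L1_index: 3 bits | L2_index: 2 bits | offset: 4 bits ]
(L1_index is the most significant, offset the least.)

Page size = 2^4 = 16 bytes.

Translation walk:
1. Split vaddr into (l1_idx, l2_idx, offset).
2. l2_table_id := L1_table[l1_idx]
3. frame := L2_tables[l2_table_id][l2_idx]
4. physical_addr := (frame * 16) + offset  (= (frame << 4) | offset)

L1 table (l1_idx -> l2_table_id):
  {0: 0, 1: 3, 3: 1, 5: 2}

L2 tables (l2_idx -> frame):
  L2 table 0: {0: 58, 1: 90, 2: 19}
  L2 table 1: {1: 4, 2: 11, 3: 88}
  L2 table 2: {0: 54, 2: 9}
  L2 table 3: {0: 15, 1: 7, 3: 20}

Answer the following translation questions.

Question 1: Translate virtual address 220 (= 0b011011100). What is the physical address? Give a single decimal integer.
Answer: 76

Derivation:
vaddr = 220 = 0b011011100
Split: l1_idx=3, l2_idx=1, offset=12
L1[3] = 1
L2[1][1] = 4
paddr = 4 * 16 + 12 = 76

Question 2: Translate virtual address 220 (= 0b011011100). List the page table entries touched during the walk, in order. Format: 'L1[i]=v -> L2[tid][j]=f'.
Answer: L1[3]=1 -> L2[1][1]=4

Derivation:
vaddr = 220 = 0b011011100
Split: l1_idx=3, l2_idx=1, offset=12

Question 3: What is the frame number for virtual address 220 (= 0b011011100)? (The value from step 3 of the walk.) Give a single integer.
Answer: 4

Derivation:
vaddr = 220: l1_idx=3, l2_idx=1
L1[3] = 1; L2[1][1] = 4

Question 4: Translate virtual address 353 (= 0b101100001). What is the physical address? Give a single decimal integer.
vaddr = 353 = 0b101100001
Split: l1_idx=5, l2_idx=2, offset=1
L1[5] = 2
L2[2][2] = 9
paddr = 9 * 16 + 1 = 145

Answer: 145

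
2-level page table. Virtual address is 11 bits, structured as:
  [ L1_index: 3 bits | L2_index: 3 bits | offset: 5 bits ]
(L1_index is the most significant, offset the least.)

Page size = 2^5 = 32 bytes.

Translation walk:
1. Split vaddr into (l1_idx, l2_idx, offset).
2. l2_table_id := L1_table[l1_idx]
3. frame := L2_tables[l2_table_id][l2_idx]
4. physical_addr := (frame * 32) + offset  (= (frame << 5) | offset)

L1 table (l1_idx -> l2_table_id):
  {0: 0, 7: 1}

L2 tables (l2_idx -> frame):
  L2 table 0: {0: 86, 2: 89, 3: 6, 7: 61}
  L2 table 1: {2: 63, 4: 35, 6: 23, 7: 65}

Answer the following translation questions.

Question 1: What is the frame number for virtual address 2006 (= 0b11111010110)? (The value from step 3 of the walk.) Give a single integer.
vaddr = 2006: l1_idx=7, l2_idx=6
L1[7] = 1; L2[1][6] = 23

Answer: 23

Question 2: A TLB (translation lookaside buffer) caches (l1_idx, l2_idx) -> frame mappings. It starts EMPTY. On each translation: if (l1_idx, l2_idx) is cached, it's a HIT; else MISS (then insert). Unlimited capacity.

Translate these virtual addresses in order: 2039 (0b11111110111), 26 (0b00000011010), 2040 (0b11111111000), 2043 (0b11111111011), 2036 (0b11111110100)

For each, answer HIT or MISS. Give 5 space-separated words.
vaddr=2039: (7,7) not in TLB -> MISS, insert
vaddr=26: (0,0) not in TLB -> MISS, insert
vaddr=2040: (7,7) in TLB -> HIT
vaddr=2043: (7,7) in TLB -> HIT
vaddr=2036: (7,7) in TLB -> HIT

Answer: MISS MISS HIT HIT HIT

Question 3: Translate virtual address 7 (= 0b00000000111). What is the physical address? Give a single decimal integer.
Answer: 2759

Derivation:
vaddr = 7 = 0b00000000111
Split: l1_idx=0, l2_idx=0, offset=7
L1[0] = 0
L2[0][0] = 86
paddr = 86 * 32 + 7 = 2759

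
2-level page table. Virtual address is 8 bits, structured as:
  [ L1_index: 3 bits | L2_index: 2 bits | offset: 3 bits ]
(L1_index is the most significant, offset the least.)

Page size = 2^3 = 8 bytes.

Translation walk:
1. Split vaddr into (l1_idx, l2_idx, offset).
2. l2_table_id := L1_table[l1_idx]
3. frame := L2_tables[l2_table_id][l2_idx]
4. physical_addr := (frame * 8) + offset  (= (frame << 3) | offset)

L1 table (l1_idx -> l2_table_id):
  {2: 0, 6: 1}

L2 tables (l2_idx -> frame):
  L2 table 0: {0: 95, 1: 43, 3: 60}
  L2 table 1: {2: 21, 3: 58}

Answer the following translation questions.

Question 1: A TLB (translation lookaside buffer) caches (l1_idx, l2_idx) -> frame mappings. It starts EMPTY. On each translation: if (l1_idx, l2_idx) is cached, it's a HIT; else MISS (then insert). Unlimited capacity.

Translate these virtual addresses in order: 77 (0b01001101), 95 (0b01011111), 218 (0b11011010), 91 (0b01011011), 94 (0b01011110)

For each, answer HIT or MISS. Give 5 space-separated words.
vaddr=77: (2,1) not in TLB -> MISS, insert
vaddr=95: (2,3) not in TLB -> MISS, insert
vaddr=218: (6,3) not in TLB -> MISS, insert
vaddr=91: (2,3) in TLB -> HIT
vaddr=94: (2,3) in TLB -> HIT

Answer: MISS MISS MISS HIT HIT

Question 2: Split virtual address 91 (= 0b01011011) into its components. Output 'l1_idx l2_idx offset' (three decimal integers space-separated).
vaddr = 91 = 0b01011011
  top 3 bits -> l1_idx = 2
  next 2 bits -> l2_idx = 3
  bottom 3 bits -> offset = 3

Answer: 2 3 3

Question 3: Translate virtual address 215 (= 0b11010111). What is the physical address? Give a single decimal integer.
vaddr = 215 = 0b11010111
Split: l1_idx=6, l2_idx=2, offset=7
L1[6] = 1
L2[1][2] = 21
paddr = 21 * 8 + 7 = 175

Answer: 175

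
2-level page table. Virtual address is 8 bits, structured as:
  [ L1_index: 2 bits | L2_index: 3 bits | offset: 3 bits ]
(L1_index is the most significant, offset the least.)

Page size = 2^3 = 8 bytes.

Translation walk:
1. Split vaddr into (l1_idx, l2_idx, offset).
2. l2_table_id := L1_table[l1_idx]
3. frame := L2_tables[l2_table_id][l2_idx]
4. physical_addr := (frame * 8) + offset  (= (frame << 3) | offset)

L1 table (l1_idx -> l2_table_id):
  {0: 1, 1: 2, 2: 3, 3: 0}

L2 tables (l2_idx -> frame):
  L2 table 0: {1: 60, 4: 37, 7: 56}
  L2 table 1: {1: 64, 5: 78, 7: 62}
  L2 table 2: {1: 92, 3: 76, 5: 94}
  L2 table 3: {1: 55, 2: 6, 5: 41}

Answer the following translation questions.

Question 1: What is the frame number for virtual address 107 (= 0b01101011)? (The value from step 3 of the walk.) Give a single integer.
vaddr = 107: l1_idx=1, l2_idx=5
L1[1] = 2; L2[2][5] = 94

Answer: 94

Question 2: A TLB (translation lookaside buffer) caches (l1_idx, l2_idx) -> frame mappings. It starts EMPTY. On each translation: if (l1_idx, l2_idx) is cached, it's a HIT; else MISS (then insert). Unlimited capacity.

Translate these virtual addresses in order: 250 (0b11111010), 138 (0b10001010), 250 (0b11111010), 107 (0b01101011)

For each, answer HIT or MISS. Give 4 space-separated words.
Answer: MISS MISS HIT MISS

Derivation:
vaddr=250: (3,7) not in TLB -> MISS, insert
vaddr=138: (2,1) not in TLB -> MISS, insert
vaddr=250: (3,7) in TLB -> HIT
vaddr=107: (1,5) not in TLB -> MISS, insert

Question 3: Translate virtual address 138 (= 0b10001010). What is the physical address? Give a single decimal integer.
vaddr = 138 = 0b10001010
Split: l1_idx=2, l2_idx=1, offset=2
L1[2] = 3
L2[3][1] = 55
paddr = 55 * 8 + 2 = 442

Answer: 442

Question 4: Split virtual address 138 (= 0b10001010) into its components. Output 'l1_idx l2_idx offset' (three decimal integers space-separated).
vaddr = 138 = 0b10001010
  top 2 bits -> l1_idx = 2
  next 3 bits -> l2_idx = 1
  bottom 3 bits -> offset = 2

Answer: 2 1 2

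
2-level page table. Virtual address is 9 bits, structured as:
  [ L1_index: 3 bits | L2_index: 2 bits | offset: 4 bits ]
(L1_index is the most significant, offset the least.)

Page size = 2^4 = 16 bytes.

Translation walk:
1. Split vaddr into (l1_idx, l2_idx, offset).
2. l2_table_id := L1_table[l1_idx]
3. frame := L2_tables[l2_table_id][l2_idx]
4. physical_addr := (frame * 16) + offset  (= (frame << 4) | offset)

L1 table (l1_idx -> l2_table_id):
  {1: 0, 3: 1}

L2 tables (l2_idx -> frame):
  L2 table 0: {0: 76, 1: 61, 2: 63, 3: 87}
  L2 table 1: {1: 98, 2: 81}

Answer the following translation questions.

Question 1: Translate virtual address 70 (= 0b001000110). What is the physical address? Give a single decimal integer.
vaddr = 70 = 0b001000110
Split: l1_idx=1, l2_idx=0, offset=6
L1[1] = 0
L2[0][0] = 76
paddr = 76 * 16 + 6 = 1222

Answer: 1222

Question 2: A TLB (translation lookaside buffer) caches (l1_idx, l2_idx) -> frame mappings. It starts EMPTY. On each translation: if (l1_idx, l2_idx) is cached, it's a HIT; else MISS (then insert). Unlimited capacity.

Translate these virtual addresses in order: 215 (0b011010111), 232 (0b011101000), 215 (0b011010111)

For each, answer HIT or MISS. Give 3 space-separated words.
vaddr=215: (3,1) not in TLB -> MISS, insert
vaddr=232: (3,2) not in TLB -> MISS, insert
vaddr=215: (3,1) in TLB -> HIT

Answer: MISS MISS HIT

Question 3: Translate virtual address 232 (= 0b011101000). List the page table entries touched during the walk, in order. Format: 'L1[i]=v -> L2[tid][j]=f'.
Answer: L1[3]=1 -> L2[1][2]=81

Derivation:
vaddr = 232 = 0b011101000
Split: l1_idx=3, l2_idx=2, offset=8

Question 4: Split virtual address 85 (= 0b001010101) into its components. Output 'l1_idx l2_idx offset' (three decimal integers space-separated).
vaddr = 85 = 0b001010101
  top 3 bits -> l1_idx = 1
  next 2 bits -> l2_idx = 1
  bottom 4 bits -> offset = 5

Answer: 1 1 5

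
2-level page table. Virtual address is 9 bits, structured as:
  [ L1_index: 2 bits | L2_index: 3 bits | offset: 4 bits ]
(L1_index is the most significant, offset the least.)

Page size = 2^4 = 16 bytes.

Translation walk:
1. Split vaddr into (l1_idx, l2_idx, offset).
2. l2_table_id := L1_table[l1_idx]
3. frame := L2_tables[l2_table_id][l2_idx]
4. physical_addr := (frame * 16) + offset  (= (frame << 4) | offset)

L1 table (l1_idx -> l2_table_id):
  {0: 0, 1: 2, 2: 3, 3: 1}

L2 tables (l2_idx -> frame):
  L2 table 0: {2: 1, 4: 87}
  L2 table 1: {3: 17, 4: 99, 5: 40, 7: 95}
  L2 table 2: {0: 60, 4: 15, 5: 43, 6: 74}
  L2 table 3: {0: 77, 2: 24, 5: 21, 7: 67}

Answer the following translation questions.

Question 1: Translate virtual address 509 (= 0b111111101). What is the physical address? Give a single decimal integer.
Answer: 1533

Derivation:
vaddr = 509 = 0b111111101
Split: l1_idx=3, l2_idx=7, offset=13
L1[3] = 1
L2[1][7] = 95
paddr = 95 * 16 + 13 = 1533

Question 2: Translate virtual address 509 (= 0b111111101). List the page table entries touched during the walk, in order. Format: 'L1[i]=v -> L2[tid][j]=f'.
Answer: L1[3]=1 -> L2[1][7]=95

Derivation:
vaddr = 509 = 0b111111101
Split: l1_idx=3, l2_idx=7, offset=13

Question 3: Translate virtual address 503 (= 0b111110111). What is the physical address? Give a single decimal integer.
vaddr = 503 = 0b111110111
Split: l1_idx=3, l2_idx=7, offset=7
L1[3] = 1
L2[1][7] = 95
paddr = 95 * 16 + 7 = 1527

Answer: 1527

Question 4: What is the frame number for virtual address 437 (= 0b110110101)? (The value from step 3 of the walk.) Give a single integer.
vaddr = 437: l1_idx=3, l2_idx=3
L1[3] = 1; L2[1][3] = 17

Answer: 17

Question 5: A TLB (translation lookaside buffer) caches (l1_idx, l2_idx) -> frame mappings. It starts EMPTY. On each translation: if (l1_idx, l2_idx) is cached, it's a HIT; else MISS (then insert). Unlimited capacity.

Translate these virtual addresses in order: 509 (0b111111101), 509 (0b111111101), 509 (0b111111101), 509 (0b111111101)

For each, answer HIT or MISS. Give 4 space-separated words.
vaddr=509: (3,7) not in TLB -> MISS, insert
vaddr=509: (3,7) in TLB -> HIT
vaddr=509: (3,7) in TLB -> HIT
vaddr=509: (3,7) in TLB -> HIT

Answer: MISS HIT HIT HIT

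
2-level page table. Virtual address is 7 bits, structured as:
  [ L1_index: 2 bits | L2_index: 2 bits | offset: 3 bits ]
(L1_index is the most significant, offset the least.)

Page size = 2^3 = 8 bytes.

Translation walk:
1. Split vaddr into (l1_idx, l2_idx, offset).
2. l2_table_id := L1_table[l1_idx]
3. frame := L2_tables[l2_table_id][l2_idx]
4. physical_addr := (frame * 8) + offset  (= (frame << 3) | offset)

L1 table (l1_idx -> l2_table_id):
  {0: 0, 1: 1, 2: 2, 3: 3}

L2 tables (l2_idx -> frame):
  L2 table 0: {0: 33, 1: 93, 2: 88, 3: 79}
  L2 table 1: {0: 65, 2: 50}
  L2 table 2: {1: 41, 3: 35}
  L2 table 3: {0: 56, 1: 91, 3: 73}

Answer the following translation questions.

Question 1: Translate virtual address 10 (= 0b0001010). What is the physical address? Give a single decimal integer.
vaddr = 10 = 0b0001010
Split: l1_idx=0, l2_idx=1, offset=2
L1[0] = 0
L2[0][1] = 93
paddr = 93 * 8 + 2 = 746

Answer: 746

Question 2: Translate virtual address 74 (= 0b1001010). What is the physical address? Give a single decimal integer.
Answer: 330

Derivation:
vaddr = 74 = 0b1001010
Split: l1_idx=2, l2_idx=1, offset=2
L1[2] = 2
L2[2][1] = 41
paddr = 41 * 8 + 2 = 330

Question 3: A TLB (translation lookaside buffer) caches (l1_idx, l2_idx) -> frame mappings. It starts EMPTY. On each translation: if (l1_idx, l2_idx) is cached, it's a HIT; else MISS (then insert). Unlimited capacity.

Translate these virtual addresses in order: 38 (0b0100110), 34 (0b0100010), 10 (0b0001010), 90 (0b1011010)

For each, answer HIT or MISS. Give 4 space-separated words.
Answer: MISS HIT MISS MISS

Derivation:
vaddr=38: (1,0) not in TLB -> MISS, insert
vaddr=34: (1,0) in TLB -> HIT
vaddr=10: (0,1) not in TLB -> MISS, insert
vaddr=90: (2,3) not in TLB -> MISS, insert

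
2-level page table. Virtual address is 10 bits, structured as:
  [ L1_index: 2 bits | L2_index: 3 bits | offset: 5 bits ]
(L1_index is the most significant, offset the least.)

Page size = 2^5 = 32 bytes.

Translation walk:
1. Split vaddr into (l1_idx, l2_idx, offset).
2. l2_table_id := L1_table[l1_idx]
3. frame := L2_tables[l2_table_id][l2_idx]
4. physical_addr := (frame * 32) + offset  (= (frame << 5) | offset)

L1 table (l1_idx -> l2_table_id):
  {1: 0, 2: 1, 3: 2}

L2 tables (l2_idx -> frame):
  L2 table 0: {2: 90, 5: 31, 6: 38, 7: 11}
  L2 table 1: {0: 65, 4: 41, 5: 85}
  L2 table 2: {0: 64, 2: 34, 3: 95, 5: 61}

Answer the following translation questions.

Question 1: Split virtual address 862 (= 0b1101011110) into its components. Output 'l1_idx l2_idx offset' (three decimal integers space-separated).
vaddr = 862 = 0b1101011110
  top 2 bits -> l1_idx = 3
  next 3 bits -> l2_idx = 2
  bottom 5 bits -> offset = 30

Answer: 3 2 30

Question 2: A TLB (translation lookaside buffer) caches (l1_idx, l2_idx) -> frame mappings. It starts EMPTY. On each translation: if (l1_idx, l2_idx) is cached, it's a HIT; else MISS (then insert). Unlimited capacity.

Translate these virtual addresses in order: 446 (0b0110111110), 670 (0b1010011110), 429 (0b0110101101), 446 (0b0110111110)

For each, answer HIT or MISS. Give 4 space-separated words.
Answer: MISS MISS HIT HIT

Derivation:
vaddr=446: (1,5) not in TLB -> MISS, insert
vaddr=670: (2,4) not in TLB -> MISS, insert
vaddr=429: (1,5) in TLB -> HIT
vaddr=446: (1,5) in TLB -> HIT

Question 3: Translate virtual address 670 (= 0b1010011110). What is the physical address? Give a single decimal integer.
Answer: 1342

Derivation:
vaddr = 670 = 0b1010011110
Split: l1_idx=2, l2_idx=4, offset=30
L1[2] = 1
L2[1][4] = 41
paddr = 41 * 32 + 30 = 1342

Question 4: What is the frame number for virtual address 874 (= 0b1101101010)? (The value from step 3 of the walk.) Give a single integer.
Answer: 95

Derivation:
vaddr = 874: l1_idx=3, l2_idx=3
L1[3] = 2; L2[2][3] = 95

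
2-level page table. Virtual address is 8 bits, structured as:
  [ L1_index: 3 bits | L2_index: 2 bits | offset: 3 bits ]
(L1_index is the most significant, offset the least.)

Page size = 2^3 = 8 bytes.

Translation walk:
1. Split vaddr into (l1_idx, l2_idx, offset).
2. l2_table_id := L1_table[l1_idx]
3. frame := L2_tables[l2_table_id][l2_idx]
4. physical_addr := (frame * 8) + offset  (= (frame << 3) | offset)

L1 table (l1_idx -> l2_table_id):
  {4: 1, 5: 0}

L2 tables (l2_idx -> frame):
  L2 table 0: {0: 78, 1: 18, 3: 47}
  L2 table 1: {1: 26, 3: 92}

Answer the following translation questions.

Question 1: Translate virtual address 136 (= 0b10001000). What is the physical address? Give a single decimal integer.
Answer: 208

Derivation:
vaddr = 136 = 0b10001000
Split: l1_idx=4, l2_idx=1, offset=0
L1[4] = 1
L2[1][1] = 26
paddr = 26 * 8 + 0 = 208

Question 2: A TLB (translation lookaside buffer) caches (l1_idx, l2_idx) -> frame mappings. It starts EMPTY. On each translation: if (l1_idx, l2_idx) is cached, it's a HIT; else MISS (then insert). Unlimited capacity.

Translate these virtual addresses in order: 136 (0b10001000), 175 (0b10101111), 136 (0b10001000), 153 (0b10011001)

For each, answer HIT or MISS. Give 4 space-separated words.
vaddr=136: (4,1) not in TLB -> MISS, insert
vaddr=175: (5,1) not in TLB -> MISS, insert
vaddr=136: (4,1) in TLB -> HIT
vaddr=153: (4,3) not in TLB -> MISS, insert

Answer: MISS MISS HIT MISS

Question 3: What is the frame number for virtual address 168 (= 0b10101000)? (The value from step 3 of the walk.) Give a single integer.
vaddr = 168: l1_idx=5, l2_idx=1
L1[5] = 0; L2[0][1] = 18

Answer: 18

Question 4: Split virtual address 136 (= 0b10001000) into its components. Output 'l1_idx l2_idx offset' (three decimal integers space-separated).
Answer: 4 1 0

Derivation:
vaddr = 136 = 0b10001000
  top 3 bits -> l1_idx = 4
  next 2 bits -> l2_idx = 1
  bottom 3 bits -> offset = 0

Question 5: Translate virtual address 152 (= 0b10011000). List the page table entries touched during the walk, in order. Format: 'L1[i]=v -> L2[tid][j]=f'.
vaddr = 152 = 0b10011000
Split: l1_idx=4, l2_idx=3, offset=0

Answer: L1[4]=1 -> L2[1][3]=92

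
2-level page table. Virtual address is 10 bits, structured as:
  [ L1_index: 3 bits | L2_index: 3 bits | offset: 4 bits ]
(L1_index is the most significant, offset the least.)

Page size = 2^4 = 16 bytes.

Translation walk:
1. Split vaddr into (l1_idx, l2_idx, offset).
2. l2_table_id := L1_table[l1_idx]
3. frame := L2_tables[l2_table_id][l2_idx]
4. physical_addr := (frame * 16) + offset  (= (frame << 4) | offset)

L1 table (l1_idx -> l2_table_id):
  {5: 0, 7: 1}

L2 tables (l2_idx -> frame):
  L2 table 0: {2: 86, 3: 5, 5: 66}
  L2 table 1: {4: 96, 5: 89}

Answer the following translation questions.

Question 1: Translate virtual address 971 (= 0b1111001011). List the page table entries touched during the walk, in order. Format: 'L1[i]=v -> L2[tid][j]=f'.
Answer: L1[7]=1 -> L2[1][4]=96

Derivation:
vaddr = 971 = 0b1111001011
Split: l1_idx=7, l2_idx=4, offset=11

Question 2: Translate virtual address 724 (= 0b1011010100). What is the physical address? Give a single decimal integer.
vaddr = 724 = 0b1011010100
Split: l1_idx=5, l2_idx=5, offset=4
L1[5] = 0
L2[0][5] = 66
paddr = 66 * 16 + 4 = 1060

Answer: 1060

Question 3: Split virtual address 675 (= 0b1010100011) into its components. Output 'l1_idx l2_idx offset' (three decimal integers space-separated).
Answer: 5 2 3

Derivation:
vaddr = 675 = 0b1010100011
  top 3 bits -> l1_idx = 5
  next 3 bits -> l2_idx = 2
  bottom 4 bits -> offset = 3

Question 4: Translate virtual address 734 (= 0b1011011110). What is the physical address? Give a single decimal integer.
Answer: 1070

Derivation:
vaddr = 734 = 0b1011011110
Split: l1_idx=5, l2_idx=5, offset=14
L1[5] = 0
L2[0][5] = 66
paddr = 66 * 16 + 14 = 1070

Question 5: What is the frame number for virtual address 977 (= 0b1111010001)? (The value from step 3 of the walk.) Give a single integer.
Answer: 89

Derivation:
vaddr = 977: l1_idx=7, l2_idx=5
L1[7] = 1; L2[1][5] = 89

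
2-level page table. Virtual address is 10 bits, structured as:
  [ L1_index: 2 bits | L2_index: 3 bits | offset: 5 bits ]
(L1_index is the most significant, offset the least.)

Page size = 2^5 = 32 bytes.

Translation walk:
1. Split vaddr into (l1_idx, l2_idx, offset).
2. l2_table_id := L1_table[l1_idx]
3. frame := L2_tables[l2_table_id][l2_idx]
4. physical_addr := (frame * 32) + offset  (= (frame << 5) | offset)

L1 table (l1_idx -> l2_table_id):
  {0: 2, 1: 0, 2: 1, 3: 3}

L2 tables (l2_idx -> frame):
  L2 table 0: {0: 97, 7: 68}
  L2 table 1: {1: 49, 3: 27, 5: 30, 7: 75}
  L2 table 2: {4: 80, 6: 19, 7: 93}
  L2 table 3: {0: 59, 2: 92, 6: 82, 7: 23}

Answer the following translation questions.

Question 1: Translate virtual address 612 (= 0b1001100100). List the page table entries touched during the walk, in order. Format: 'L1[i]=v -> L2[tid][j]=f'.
Answer: L1[2]=1 -> L2[1][3]=27

Derivation:
vaddr = 612 = 0b1001100100
Split: l1_idx=2, l2_idx=3, offset=4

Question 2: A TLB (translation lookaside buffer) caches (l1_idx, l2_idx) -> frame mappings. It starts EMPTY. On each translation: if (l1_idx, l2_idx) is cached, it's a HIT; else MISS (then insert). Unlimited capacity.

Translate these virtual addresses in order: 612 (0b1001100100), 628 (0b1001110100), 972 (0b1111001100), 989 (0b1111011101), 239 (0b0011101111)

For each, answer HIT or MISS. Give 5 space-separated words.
Answer: MISS HIT MISS HIT MISS

Derivation:
vaddr=612: (2,3) not in TLB -> MISS, insert
vaddr=628: (2,3) in TLB -> HIT
vaddr=972: (3,6) not in TLB -> MISS, insert
vaddr=989: (3,6) in TLB -> HIT
vaddr=239: (0,7) not in TLB -> MISS, insert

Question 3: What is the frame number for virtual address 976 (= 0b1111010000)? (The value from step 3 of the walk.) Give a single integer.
Answer: 82

Derivation:
vaddr = 976: l1_idx=3, l2_idx=6
L1[3] = 3; L2[3][6] = 82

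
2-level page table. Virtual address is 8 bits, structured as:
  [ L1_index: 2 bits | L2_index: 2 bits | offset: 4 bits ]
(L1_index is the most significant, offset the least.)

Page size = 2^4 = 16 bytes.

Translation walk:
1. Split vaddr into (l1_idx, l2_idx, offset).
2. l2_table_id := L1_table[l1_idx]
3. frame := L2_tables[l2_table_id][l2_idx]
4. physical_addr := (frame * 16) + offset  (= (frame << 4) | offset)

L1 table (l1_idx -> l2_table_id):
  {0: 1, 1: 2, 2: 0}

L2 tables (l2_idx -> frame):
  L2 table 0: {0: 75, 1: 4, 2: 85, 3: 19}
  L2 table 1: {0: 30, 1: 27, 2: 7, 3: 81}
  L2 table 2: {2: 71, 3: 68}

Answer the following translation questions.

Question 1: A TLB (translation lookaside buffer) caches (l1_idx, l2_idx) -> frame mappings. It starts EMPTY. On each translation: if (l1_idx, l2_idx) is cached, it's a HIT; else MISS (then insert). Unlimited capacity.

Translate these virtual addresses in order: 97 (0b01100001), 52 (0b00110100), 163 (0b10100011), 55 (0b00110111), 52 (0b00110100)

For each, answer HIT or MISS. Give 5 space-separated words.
Answer: MISS MISS MISS HIT HIT

Derivation:
vaddr=97: (1,2) not in TLB -> MISS, insert
vaddr=52: (0,3) not in TLB -> MISS, insert
vaddr=163: (2,2) not in TLB -> MISS, insert
vaddr=55: (0,3) in TLB -> HIT
vaddr=52: (0,3) in TLB -> HIT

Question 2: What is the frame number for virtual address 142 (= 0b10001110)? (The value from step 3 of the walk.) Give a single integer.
Answer: 75

Derivation:
vaddr = 142: l1_idx=2, l2_idx=0
L1[2] = 0; L2[0][0] = 75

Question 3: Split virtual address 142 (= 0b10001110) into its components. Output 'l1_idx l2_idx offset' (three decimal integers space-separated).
vaddr = 142 = 0b10001110
  top 2 bits -> l1_idx = 2
  next 2 bits -> l2_idx = 0
  bottom 4 bits -> offset = 14

Answer: 2 0 14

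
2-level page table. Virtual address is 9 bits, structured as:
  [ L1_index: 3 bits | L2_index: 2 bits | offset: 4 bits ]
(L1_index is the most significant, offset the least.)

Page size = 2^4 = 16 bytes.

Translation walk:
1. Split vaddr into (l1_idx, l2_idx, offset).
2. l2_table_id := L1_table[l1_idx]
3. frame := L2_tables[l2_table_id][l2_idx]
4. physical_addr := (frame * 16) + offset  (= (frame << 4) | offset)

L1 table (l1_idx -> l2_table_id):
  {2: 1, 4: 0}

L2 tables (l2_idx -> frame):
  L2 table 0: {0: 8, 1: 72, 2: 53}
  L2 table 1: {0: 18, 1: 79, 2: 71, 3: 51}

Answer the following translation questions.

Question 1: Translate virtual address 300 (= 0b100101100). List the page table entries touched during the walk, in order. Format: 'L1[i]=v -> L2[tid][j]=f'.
Answer: L1[4]=0 -> L2[0][2]=53

Derivation:
vaddr = 300 = 0b100101100
Split: l1_idx=4, l2_idx=2, offset=12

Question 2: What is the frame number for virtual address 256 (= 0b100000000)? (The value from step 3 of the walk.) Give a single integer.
Answer: 8

Derivation:
vaddr = 256: l1_idx=4, l2_idx=0
L1[4] = 0; L2[0][0] = 8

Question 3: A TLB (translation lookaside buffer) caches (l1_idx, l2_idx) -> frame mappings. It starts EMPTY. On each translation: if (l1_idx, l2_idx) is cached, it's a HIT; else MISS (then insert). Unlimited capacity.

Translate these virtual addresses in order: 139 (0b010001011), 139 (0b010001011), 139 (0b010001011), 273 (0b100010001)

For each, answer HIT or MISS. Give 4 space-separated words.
Answer: MISS HIT HIT MISS

Derivation:
vaddr=139: (2,0) not in TLB -> MISS, insert
vaddr=139: (2,0) in TLB -> HIT
vaddr=139: (2,0) in TLB -> HIT
vaddr=273: (4,1) not in TLB -> MISS, insert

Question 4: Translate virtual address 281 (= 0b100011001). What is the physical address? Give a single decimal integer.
Answer: 1161

Derivation:
vaddr = 281 = 0b100011001
Split: l1_idx=4, l2_idx=1, offset=9
L1[4] = 0
L2[0][1] = 72
paddr = 72 * 16 + 9 = 1161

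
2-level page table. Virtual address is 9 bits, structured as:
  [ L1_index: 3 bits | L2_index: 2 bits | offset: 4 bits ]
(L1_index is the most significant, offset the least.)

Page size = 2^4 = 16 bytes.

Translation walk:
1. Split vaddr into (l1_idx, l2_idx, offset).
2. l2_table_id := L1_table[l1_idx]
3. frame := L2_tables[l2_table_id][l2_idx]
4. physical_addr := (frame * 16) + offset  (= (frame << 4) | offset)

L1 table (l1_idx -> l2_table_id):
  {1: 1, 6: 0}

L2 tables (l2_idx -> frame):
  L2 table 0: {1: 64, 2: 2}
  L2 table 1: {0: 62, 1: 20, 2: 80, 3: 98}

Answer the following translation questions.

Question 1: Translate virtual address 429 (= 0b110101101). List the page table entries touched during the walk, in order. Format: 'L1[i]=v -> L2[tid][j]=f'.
Answer: L1[6]=0 -> L2[0][2]=2

Derivation:
vaddr = 429 = 0b110101101
Split: l1_idx=6, l2_idx=2, offset=13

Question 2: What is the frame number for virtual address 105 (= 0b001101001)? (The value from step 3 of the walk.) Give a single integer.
Answer: 80

Derivation:
vaddr = 105: l1_idx=1, l2_idx=2
L1[1] = 1; L2[1][2] = 80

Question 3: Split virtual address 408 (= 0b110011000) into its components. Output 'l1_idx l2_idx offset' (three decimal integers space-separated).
Answer: 6 1 8

Derivation:
vaddr = 408 = 0b110011000
  top 3 bits -> l1_idx = 6
  next 2 bits -> l2_idx = 1
  bottom 4 bits -> offset = 8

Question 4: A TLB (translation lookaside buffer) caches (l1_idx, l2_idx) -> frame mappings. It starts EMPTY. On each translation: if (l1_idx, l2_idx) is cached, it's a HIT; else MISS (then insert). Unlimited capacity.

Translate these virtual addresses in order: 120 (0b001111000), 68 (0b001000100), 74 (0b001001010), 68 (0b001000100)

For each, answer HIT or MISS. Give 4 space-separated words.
vaddr=120: (1,3) not in TLB -> MISS, insert
vaddr=68: (1,0) not in TLB -> MISS, insert
vaddr=74: (1,0) in TLB -> HIT
vaddr=68: (1,0) in TLB -> HIT

Answer: MISS MISS HIT HIT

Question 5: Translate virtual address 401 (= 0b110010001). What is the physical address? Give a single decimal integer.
Answer: 1025

Derivation:
vaddr = 401 = 0b110010001
Split: l1_idx=6, l2_idx=1, offset=1
L1[6] = 0
L2[0][1] = 64
paddr = 64 * 16 + 1 = 1025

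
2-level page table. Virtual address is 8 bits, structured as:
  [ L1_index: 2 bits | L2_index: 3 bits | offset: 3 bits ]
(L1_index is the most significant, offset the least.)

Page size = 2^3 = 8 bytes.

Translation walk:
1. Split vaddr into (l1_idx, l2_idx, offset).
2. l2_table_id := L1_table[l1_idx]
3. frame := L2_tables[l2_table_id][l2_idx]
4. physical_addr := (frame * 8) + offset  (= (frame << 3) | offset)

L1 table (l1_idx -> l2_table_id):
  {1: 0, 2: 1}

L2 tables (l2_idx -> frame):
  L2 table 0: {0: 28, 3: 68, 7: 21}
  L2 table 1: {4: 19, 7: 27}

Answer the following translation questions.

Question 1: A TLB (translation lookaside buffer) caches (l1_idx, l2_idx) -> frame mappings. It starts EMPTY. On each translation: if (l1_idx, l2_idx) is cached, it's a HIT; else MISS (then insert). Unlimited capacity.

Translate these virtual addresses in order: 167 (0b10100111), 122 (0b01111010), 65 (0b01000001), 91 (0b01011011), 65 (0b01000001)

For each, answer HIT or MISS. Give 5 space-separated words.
vaddr=167: (2,4) not in TLB -> MISS, insert
vaddr=122: (1,7) not in TLB -> MISS, insert
vaddr=65: (1,0) not in TLB -> MISS, insert
vaddr=91: (1,3) not in TLB -> MISS, insert
vaddr=65: (1,0) in TLB -> HIT

Answer: MISS MISS MISS MISS HIT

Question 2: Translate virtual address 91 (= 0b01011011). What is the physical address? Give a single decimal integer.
Answer: 547

Derivation:
vaddr = 91 = 0b01011011
Split: l1_idx=1, l2_idx=3, offset=3
L1[1] = 0
L2[0][3] = 68
paddr = 68 * 8 + 3 = 547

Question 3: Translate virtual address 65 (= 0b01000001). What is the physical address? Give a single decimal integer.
Answer: 225

Derivation:
vaddr = 65 = 0b01000001
Split: l1_idx=1, l2_idx=0, offset=1
L1[1] = 0
L2[0][0] = 28
paddr = 28 * 8 + 1 = 225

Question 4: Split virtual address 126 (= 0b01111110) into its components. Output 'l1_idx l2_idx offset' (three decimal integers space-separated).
vaddr = 126 = 0b01111110
  top 2 bits -> l1_idx = 1
  next 3 bits -> l2_idx = 7
  bottom 3 bits -> offset = 6

Answer: 1 7 6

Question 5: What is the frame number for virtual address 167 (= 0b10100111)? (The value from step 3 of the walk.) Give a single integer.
Answer: 19

Derivation:
vaddr = 167: l1_idx=2, l2_idx=4
L1[2] = 1; L2[1][4] = 19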